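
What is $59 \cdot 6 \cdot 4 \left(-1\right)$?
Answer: $-1416$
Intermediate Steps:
$59 \cdot 6 \cdot 4 \left(-1\right) = 59 \cdot 24 \left(-1\right) = 59 \left(-24\right) = -1416$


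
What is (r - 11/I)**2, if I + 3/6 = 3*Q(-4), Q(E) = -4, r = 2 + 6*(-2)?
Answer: 51984/625 ≈ 83.174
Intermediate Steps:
r = -10 (r = 2 - 12 = -10)
I = -25/2 (I = -1/2 + 3*(-4) = -1/2 - 12 = -25/2 ≈ -12.500)
(r - 11/I)**2 = (-10 - 11/(-25/2))**2 = (-10 - 11*(-2/25))**2 = (-10 + 22/25)**2 = (-228/25)**2 = 51984/625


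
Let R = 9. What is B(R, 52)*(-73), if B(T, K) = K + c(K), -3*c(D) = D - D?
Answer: -3796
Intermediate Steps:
c(D) = 0 (c(D) = -(D - D)/3 = -1/3*0 = 0)
B(T, K) = K (B(T, K) = K + 0 = K)
B(R, 52)*(-73) = 52*(-73) = -3796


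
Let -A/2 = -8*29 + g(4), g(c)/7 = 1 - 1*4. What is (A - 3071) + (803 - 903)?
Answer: -2665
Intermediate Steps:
g(c) = -21 (g(c) = 7*(1 - 1*4) = 7*(1 - 4) = 7*(-3) = -21)
A = 506 (A = -2*(-8*29 - 21) = -2*(-232 - 21) = -2*(-253) = 506)
(A - 3071) + (803 - 903) = (506 - 3071) + (803 - 903) = -2565 - 100 = -2665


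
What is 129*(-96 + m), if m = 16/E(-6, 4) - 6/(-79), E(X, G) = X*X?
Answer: -2919098/237 ≈ -12317.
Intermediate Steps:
E(X, G) = X²
m = 370/711 (m = 16/((-6)²) - 6/(-79) = 16/36 - 6*(-1/79) = 16*(1/36) + 6/79 = 4/9 + 6/79 = 370/711 ≈ 0.52039)
129*(-96 + m) = 129*(-96 + 370/711) = 129*(-67886/711) = -2919098/237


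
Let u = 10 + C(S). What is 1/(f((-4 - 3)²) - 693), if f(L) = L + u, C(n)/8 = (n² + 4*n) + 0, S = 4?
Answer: -1/378 ≈ -0.0026455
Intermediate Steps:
C(n) = 8*n² + 32*n (C(n) = 8*((n² + 4*n) + 0) = 8*(n² + 4*n) = 8*n² + 32*n)
u = 266 (u = 10 + 8*4*(4 + 4) = 10 + 8*4*8 = 10 + 256 = 266)
f(L) = 266 + L (f(L) = L + 266 = 266 + L)
1/(f((-4 - 3)²) - 693) = 1/((266 + (-4 - 3)²) - 693) = 1/((266 + (-7)²) - 693) = 1/((266 + 49) - 693) = 1/(315 - 693) = 1/(-378) = -1/378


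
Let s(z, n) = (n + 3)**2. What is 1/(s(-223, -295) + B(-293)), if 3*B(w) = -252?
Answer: 1/85180 ≈ 1.1740e-5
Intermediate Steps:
s(z, n) = (3 + n)**2
B(w) = -84 (B(w) = (1/3)*(-252) = -84)
1/(s(-223, -295) + B(-293)) = 1/((3 - 295)**2 - 84) = 1/((-292)**2 - 84) = 1/(85264 - 84) = 1/85180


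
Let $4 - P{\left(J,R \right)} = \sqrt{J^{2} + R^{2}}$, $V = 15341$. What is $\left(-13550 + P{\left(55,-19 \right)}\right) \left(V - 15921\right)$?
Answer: $7856680 + 580 \sqrt{3386} \approx 7.8904 \cdot 10^{6}$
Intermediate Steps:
$P{\left(J,R \right)} = 4 - \sqrt{J^{2} + R^{2}}$
$\left(-13550 + P{\left(55,-19 \right)}\right) \left(V - 15921\right) = \left(-13550 + \left(4 - \sqrt{55^{2} + \left(-19\right)^{2}}\right)\right) \left(15341 - 15921\right) = \left(-13550 + \left(4 - \sqrt{3025 + 361}\right)\right) \left(-580\right) = \left(-13550 + \left(4 - \sqrt{3386}\right)\right) \left(-580\right) = \left(-13546 - \sqrt{3386}\right) \left(-580\right) = 7856680 + 580 \sqrt{3386}$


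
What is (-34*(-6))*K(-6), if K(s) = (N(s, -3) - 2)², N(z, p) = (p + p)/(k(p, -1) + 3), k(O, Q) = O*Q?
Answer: 1836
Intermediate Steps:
N(z, p) = 2*p/(3 - p) (N(z, p) = (p + p)/(p*(-1) + 3) = (2*p)/(-p + 3) = (2*p)/(3 - p) = 2*p/(3 - p))
K(s) = 9 (K(s) = (2*(-3)/(3 - 1*(-3)) - 2)² = (2*(-3)/(3 + 3) - 2)² = (2*(-3)/6 - 2)² = (2*(-3)*(⅙) - 2)² = (-1 - 2)² = (-3)² = 9)
(-34*(-6))*K(-6) = -34*(-6)*9 = 204*9 = 1836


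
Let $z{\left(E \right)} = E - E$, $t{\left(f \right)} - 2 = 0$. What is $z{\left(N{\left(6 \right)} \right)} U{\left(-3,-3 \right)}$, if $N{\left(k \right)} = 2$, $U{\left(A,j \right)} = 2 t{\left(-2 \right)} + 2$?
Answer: $0$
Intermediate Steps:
$t{\left(f \right)} = 2$ ($t{\left(f \right)} = 2 + 0 = 2$)
$U{\left(A,j \right)} = 6$ ($U{\left(A,j \right)} = 2 \cdot 2 + 2 = 4 + 2 = 6$)
$z{\left(E \right)} = 0$
$z{\left(N{\left(6 \right)} \right)} U{\left(-3,-3 \right)} = 0 \cdot 6 = 0$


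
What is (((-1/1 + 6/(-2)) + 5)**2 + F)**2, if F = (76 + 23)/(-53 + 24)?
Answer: 4900/841 ≈ 5.8264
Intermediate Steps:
F = -99/29 (F = 99/(-29) = 99*(-1/29) = -99/29 ≈ -3.4138)
(((-1/1 + 6/(-2)) + 5)**2 + F)**2 = (((-1/1 + 6/(-2)) + 5)**2 - 99/29)**2 = (((-1*1 + 6*(-1/2)) + 5)**2 - 99/29)**2 = (((-1 - 3) + 5)**2 - 99/29)**2 = ((-4 + 5)**2 - 99/29)**2 = (1**2 - 99/29)**2 = (1 - 99/29)**2 = (-70/29)**2 = 4900/841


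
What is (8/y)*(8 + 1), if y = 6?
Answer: 12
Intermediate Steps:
(8/y)*(8 + 1) = (8/6)*(8 + 1) = (8*(⅙))*9 = (4/3)*9 = 12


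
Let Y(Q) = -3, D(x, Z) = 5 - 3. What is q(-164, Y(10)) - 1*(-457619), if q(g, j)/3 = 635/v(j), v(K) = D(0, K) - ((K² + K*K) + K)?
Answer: 5947142/13 ≈ 4.5747e+5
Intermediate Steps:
D(x, Z) = 2
v(K) = 2 - K - 2*K² (v(K) = 2 - ((K² + K*K) + K) = 2 - ((K² + K²) + K) = 2 - (2*K² + K) = 2 - (K + 2*K²) = 2 + (-K - 2*K²) = 2 - K - 2*K²)
q(g, j) = 1905/(2 - j - 2*j²) (q(g, j) = 3*(635/(2 - j - 2*j²)) = 1905/(2 - j - 2*j²))
q(-164, Y(10)) - 1*(-457619) = -1905/(-2 - 3 + 2*(-3)²) - 1*(-457619) = -1905/(-2 - 3 + 2*9) + 457619 = -1905/(-2 - 3 + 18) + 457619 = -1905/13 + 457619 = 5947142/13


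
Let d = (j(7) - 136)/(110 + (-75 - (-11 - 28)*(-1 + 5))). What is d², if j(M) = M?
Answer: 16641/36481 ≈ 0.45616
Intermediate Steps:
d = -129/191 (d = (7 - 136)/(110 + (-75 - (-11 - 28)*(-1 + 5))) = -129/(110 + (-75 - (-39)*4)) = -129/(110 + (-75 - 1*(-156))) = -129/(110 + (-75 + 156)) = -129/(110 + 81) = -129/191 ≈ -0.67539)
d² = (-129/191)² = 16641/36481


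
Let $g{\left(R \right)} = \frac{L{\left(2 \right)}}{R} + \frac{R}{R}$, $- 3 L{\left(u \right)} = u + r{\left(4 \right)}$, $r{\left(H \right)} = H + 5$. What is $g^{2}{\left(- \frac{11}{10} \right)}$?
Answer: $\frac{169}{9} \approx 18.778$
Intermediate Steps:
$r{\left(H \right)} = 5 + H$
$L{\left(u \right)} = -3 - \frac{u}{3}$ ($L{\left(u \right)} = - \frac{u + \left(5 + 4\right)}{3} = - \frac{u + 9}{3} = - \frac{9 + u}{3} = -3 - \frac{u}{3}$)
$g{\left(R \right)} = 1 - \frac{11}{3 R}$ ($g{\left(R \right)} = \frac{-3 - \frac{2}{3}}{R} + \frac{R}{R} = \frac{-3 - \frac{2}{3}}{R} + 1 = - \frac{11}{3 R} + 1 = 1 - \frac{11}{3 R}$)
$g^{2}{\left(- \frac{11}{10} \right)} = \left(\frac{- \frac{11}{3} - \frac{11}{10}}{\left(-11\right) \frac{1}{10}}\right)^{2} = \left(\frac{- \frac{11}{3} - \frac{11}{10}}{- \frac{11}{10}}\right)^{2} = \left(\left(- \frac{10}{11}\right) \left(- \frac{143}{30}\right)\right)^{2} = \left(\frac{13}{3}\right)^{2} = \frac{169}{9}$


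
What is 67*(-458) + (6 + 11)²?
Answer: -30397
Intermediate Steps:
67*(-458) + (6 + 11)² = -30686 + 17² = -30686 + 289 = -30397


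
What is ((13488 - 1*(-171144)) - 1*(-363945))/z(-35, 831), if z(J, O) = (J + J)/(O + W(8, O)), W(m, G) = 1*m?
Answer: -460256103/70 ≈ -6.5751e+6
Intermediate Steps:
W(m, G) = m
z(J, O) = 2*J/(8 + O) (z(J, O) = (J + J)/(O + 8) = (2*J)/(8 + O) = 2*J/(8 + O))
((13488 - 1*(-171144)) - 1*(-363945))/z(-35, 831) = ((13488 - 1*(-171144)) - 1*(-363945))/((2*(-35)/(8 + 831))) = ((13488 + 171144) + 363945)/((2*(-35)/839)) = (184632 + 363945)/((2*(-35)*(1/839))) = 548577/(-70/839) = 548577*(-839/70) = -460256103/70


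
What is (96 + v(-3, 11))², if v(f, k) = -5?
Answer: 8281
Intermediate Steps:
(96 + v(-3, 11))² = (96 - 5)² = 91² = 8281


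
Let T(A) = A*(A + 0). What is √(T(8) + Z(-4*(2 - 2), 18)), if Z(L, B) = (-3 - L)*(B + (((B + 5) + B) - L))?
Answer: I*√113 ≈ 10.63*I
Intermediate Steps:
T(A) = A² (T(A) = A*A = A²)
Z(L, B) = (-3 - L)*(5 - L + 3*B) (Z(L, B) = (-3 - L)*(B + (((5 + B) + B) - L)) = (-3 - L)*(B + ((5 + 2*B) - L)) = (-3 - L)*(B + (5 - L + 2*B)) = (-3 - L)*(5 - L + 3*B))
√(T(8) + Z(-4*(2 - 2), 18)) = √(8² + (-15 + (-4*(2 - 2))² - 9*18 - (-8)*(2 - 2) - 3*18*(-4*(2 - 2)))) = √(64 + (-15 + (-4*0)² - 162 - (-8)*0 - 3*18*(-4*0))) = √(64 + (-15 + 0² - 162 - 2*0 - 3*18*0)) = √(64 + (-15 + 0 - 162 + 0 + 0)) = √(64 - 177) = √(-113) = I*√113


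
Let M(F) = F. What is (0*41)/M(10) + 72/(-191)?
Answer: -72/191 ≈ -0.37696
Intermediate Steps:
(0*41)/M(10) + 72/(-191) = (0*41)/10 + 72/(-191) = 0*(⅒) + 72*(-1/191) = 0 - 72/191 = -72/191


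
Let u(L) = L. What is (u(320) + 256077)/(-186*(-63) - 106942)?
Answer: -256397/95224 ≈ -2.6926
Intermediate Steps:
(u(320) + 256077)/(-186*(-63) - 106942) = (320 + 256077)/(-186*(-63) - 106942) = 256397/(11718 - 106942) = 256397/(-95224) = 256397*(-1/95224) = -256397/95224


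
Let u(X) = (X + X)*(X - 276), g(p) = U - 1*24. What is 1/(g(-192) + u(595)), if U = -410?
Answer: 1/379176 ≈ 2.6373e-6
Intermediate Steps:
g(p) = -434 (g(p) = -410 - 1*24 = -410 - 24 = -434)
u(X) = 2*X*(-276 + X) (u(X) = (2*X)*(-276 + X) = 2*X*(-276 + X))
1/(g(-192) + u(595)) = 1/(-434 + 2*595*(-276 + 595)) = 1/(-434 + 2*595*319) = 1/(-434 + 379610) = 1/379176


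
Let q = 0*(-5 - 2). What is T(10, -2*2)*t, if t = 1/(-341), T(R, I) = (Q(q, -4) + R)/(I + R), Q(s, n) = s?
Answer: -5/1023 ≈ -0.0048876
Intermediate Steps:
q = 0 (q = 0*(-7) = 0)
T(R, I) = R/(I + R) (T(R, I) = (0 + R)/(I + R) = R/(I + R))
t = -1/341 ≈ -0.0029326
T(10, -2*2)*t = (10/(-2*2 + 10))*(-1/341) = (10/(-4 + 10))*(-1/341) = (10/6)*(-1/341) = (10*(⅙))*(-1/341) = (5/3)*(-1/341) = -5/1023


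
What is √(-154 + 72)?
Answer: I*√82 ≈ 9.0554*I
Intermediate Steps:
√(-154 + 72) = √(-82) = I*√82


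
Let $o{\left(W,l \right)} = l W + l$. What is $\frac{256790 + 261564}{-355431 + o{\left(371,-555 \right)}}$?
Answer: $- \frac{518354}{561891} \approx -0.92252$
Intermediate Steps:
$o{\left(W,l \right)} = l + W l$ ($o{\left(W,l \right)} = W l + l = l + W l$)
$\frac{256790 + 261564}{-355431 + o{\left(371,-555 \right)}} = \frac{256790 + 261564}{-355431 - 555 \left(1 + 371\right)} = \frac{518354}{-355431 - 206460} = \frac{518354}{-561891} = 518354 \left(- \frac{1}{561891}\right) = - \frac{518354}{561891}$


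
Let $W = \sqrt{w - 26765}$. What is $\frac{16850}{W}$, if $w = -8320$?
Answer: $- \frac{3370 i \sqrt{35085}}{7017} \approx - 89.958 i$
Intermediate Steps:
$W = i \sqrt{35085}$ ($W = \sqrt{-8320 - 26765} = \sqrt{-35085} = i \sqrt{35085} \approx 187.31 i$)
$\frac{16850}{W} = \frac{16850}{i \sqrt{35085}} = 16850 \left(- \frac{i \sqrt{35085}}{35085}\right) = - \frac{3370 i \sqrt{35085}}{7017}$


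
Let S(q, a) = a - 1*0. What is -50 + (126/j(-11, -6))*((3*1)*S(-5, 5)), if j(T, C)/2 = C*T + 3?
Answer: -835/23 ≈ -36.304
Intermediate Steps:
j(T, C) = 6 + 2*C*T (j(T, C) = 2*(C*T + 3) = 2*(3 + C*T) = 6 + 2*C*T)
S(q, a) = a (S(q, a) = a + 0 = a)
-50 + (126/j(-11, -6))*((3*1)*S(-5, 5)) = -50 + (126/(6 + 2*(-6)*(-11)))*((3*1)*5) = -50 + (126/(6 + 132))*(3*5) = -50 + (126/138)*15 = -50 + (126*(1/138))*15 = -50 + (21/23)*15 = -50 + 315/23 = -835/23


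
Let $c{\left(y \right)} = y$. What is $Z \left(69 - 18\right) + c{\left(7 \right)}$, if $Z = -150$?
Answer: $-7643$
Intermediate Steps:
$Z \left(69 - 18\right) + c{\left(7 \right)} = - 150 \left(69 - 18\right) + 7 = \left(-150\right) 51 + 7 = -7650 + 7 = -7643$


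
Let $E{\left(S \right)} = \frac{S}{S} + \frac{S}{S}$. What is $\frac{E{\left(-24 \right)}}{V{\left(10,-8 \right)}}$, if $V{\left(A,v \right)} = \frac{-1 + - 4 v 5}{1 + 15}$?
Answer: $\frac{32}{159} \approx 0.20126$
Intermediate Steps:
$V{\left(A,v \right)} = - \frac{1}{16} - \frac{5 v}{4}$ ($V{\left(A,v \right)} = \frac{-1 - 20 v}{16} = \left(-1 - 20 v\right) \frac{1}{16} = - \frac{1}{16} - \frac{5 v}{4}$)
$E{\left(S \right)} = 2$ ($E{\left(S \right)} = 1 + 1 = 2$)
$\frac{E{\left(-24 \right)}}{V{\left(10,-8 \right)}} = \frac{2}{- \frac{1}{16} - -10} = \frac{2}{- \frac{1}{16} + 10} = \frac{2}{\frac{159}{16}} = 2 \cdot \frac{16}{159} = \frac{32}{159}$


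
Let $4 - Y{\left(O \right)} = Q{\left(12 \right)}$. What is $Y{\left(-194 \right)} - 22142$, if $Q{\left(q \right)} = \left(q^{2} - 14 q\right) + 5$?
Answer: $-22119$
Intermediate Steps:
$Q{\left(q \right)} = 5 + q^{2} - 14 q$
$Y{\left(O \right)} = 23$ ($Y{\left(O \right)} = 4 - \left(5 + 12^{2} - 168\right) = 4 - \left(5 + 144 - 168\right) = 4 - -19 = 4 + 19 = 23$)
$Y{\left(-194 \right)} - 22142 = 23 - 22142 = -22119$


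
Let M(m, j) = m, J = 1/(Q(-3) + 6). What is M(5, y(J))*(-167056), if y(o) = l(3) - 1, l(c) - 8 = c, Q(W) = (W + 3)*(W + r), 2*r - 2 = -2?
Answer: -835280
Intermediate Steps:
r = 0 (r = 1 + (½)*(-2) = 1 - 1 = 0)
Q(W) = W*(3 + W) (Q(W) = (W + 3)*(W + 0) = (3 + W)*W = W*(3 + W))
l(c) = 8 + c
J = ⅙ (J = 1/(-3*(3 - 3) + 6) = 1/(-3*0 + 6) = 1/(0 + 6) = 1/6 = ⅙ ≈ 0.16667)
y(o) = 10 (y(o) = (8 + 3) - 1 = 11 - 1 = 10)
M(5, y(J))*(-167056) = 5*(-167056) = -835280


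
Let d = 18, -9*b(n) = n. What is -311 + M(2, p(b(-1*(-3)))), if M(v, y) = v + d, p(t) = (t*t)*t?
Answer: -291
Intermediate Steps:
b(n) = -n/9
p(t) = t³ (p(t) = t²*t = t³)
M(v, y) = 18 + v (M(v, y) = v + 18 = 18 + v)
-311 + M(2, p(b(-1*(-3)))) = -311 + (18 + 2) = -311 + 20 = -291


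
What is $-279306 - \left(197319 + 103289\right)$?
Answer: $-579914$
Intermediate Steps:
$-279306 - \left(197319 + 103289\right) = -279306 - 300608 = -579914$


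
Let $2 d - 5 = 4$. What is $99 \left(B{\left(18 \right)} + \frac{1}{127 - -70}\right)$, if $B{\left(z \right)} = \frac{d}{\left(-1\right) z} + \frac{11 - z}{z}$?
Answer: $- \frac{49445}{788} \approx -62.747$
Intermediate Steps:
$d = \frac{9}{2}$ ($d = \frac{5}{2} + \frac{1}{2} \cdot 4 = \frac{5}{2} + 2 = \frac{9}{2} \approx 4.5$)
$B{\left(z \right)} = - \frac{9}{2 z} + \frac{11 - z}{z}$ ($B{\left(z \right)} = \frac{9}{2 \left(- z\right)} + \frac{11 - z}{z} = \frac{9 \left(- \frac{1}{z}\right)}{2} + \frac{11 - z}{z} = - \frac{9}{2 z} + \frac{11 - z}{z}$)
$99 \left(B{\left(18 \right)} + \frac{1}{127 - -70}\right) = 99 \left(\frac{\frac{13}{2} - 18}{18} + \frac{1}{127 - -70}\right) = 99 \left(\frac{\frac{13}{2} - 18}{18} + \frac{1}{127 + 70}\right) = 99 \left(\frac{1}{18} \left(- \frac{23}{2}\right) + \frac{1}{197}\right) = 99 \left(- \frac{23}{36} + \frac{1}{197}\right) = 99 \left(- \frac{4495}{7092}\right) = - \frac{49445}{788}$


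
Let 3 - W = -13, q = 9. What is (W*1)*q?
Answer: 144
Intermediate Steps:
W = 16 (W = 3 - 1*(-13) = 3 + 13 = 16)
(W*1)*q = (16*1)*9 = 16*9 = 144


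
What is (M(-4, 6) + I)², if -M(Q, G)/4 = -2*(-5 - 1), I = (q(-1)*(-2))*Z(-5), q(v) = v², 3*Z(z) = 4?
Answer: 23104/9 ≈ 2567.1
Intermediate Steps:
Z(z) = 4/3 (Z(z) = (⅓)*4 = 4/3)
I = -8/3 (I = ((-1)²*(-2))*(4/3) = (1*(-2))*(4/3) = -2*4/3 = -8/3 ≈ -2.6667)
M(Q, G) = -48 (M(Q, G) = -(-8)*(-5 - 1) = -(-8)*(-6) = -4*12 = -48)
(M(-4, 6) + I)² = (-48 - 8/3)² = (-152/3)² = 23104/9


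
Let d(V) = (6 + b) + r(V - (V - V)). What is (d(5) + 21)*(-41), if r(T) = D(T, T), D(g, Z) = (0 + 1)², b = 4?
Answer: -1312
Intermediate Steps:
D(g, Z) = 1 (D(g, Z) = 1² = 1)
r(T) = 1
d(V) = 11 (d(V) = (6 + 4) + 1 = 10 + 1 = 11)
(d(5) + 21)*(-41) = (11 + 21)*(-41) = 32*(-41) = -1312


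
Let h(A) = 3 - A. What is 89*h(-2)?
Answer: 445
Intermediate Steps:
89*h(-2) = 89*(3 - 1*(-2)) = 89*(3 + 2) = 89*5 = 445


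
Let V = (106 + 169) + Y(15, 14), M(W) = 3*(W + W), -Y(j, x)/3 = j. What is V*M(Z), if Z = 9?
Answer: 12420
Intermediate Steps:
Y(j, x) = -3*j
M(W) = 6*W (M(W) = 3*(2*W) = 6*W)
V = 230 (V = (106 + 169) - 3*15 = 275 - 45 = 230)
V*M(Z) = 230*(6*9) = 230*54 = 12420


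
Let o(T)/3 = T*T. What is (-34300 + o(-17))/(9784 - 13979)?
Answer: 33433/4195 ≈ 7.9697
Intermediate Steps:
o(T) = 3*T² (o(T) = 3*(T*T) = 3*T²)
(-34300 + o(-17))/(9784 - 13979) = (-34300 + 3*(-17)²)/(9784 - 13979) = (-34300 + 3*289)/(-4195) = (-34300 + 867)*(-1/4195) = -33433*(-1/4195) = 33433/4195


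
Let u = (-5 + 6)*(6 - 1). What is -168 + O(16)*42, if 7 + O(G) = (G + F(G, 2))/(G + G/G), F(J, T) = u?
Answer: -6972/17 ≈ -410.12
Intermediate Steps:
u = 5 (u = 1*5 = 5)
F(J, T) = 5
O(G) = -7 + (5 + G)/(1 + G) (O(G) = -7 + (G + 5)/(G + G/G) = -7 + (5 + G)/(G + 1) = -7 + (5 + G)/(1 + G))
-168 + O(16)*42 = -168 + (2*(-1 - 3*16)/(1 + 16))*42 = -168 + (2*(-1 - 48)/17)*42 = -168 + (2*(1/17)*(-49))*42 = -168 - 98/17*42 = -168 - 4116/17 = -6972/17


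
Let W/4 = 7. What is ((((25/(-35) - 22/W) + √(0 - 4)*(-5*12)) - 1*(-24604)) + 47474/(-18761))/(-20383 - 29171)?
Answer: -307680019/619788396 + 20*I/8259 ≈ -0.49643 + 0.0024216*I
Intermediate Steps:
W = 28 (W = 4*7 = 28)
((((25/(-35) - 22/W) + √(0 - 4)*(-5*12)) - 1*(-24604)) + 47474/(-18761))/(-20383 - 29171) = ((((25/(-35) - 22/28) + √(0 - 4)*(-5*12)) - 1*(-24604)) + 47474/(-18761))/(-20383 - 29171) = ((((25*(-1/35) - 22*1/28) + √(-4)*(-60)) + 24604) + 47474*(-1/18761))/(-49554) = ((((-5/7 - 11/14) + (2*I)*(-60)) + 24604) - 47474/18761)*(-1/49554) = (((-3/2 - 120*I) + 24604) - 47474/18761)*(-1/49554) = ((49205/2 - 120*I) - 47474/18761)*(-1/49554) = (923040057/37522 - 120*I)*(-1/49554) = -307680019/619788396 + 20*I/8259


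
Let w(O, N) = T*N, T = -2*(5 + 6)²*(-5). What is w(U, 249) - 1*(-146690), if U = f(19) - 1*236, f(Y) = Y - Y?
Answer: 447980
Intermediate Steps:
f(Y) = 0
T = 1210 (T = -2*11²*(-5) = -2*121*(-5) = -242*(-5) = 1210)
U = -236 (U = 0 - 1*236 = 0 - 236 = -236)
w(O, N) = 1210*N
w(U, 249) - 1*(-146690) = 1210*249 - 1*(-146690) = 301290 + 146690 = 447980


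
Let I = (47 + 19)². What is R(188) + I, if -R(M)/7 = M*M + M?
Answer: -244368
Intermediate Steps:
I = 4356 (I = 66² = 4356)
R(M) = -7*M - 7*M² (R(M) = -7*(M*M + M) = -7*(M² + M) = -7*(M + M²) = -7*M - 7*M²)
R(188) + I = -7*188*(1 + 188) + 4356 = -7*188*189 + 4356 = -248724 + 4356 = -244368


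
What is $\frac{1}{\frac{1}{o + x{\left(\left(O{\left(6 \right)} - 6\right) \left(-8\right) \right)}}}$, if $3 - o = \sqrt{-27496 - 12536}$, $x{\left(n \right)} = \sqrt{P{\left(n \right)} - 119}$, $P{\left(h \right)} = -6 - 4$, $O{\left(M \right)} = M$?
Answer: $3 + i \sqrt{129} - 12 i \sqrt{278} \approx 3.0 - 188.72 i$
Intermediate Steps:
$P{\left(h \right)} = -10$
$x{\left(n \right)} = i \sqrt{129}$ ($x{\left(n \right)} = \sqrt{-10 - 119} = \sqrt{-129} = i \sqrt{129}$)
$o = 3 - 12 i \sqrt{278}$ ($o = 3 - \sqrt{-27496 - 12536} = 3 - \sqrt{-40032} = 3 - 12 i \sqrt{278} \approx 3.0 - 200.08 i$)
$\frac{1}{\frac{1}{o + x{\left(\left(O{\left(6 \right)} - 6\right) \left(-8\right) \right)}}} = \frac{1}{\frac{1}{\left(3 - 12 i \sqrt{278}\right) + i \sqrt{129}}} = \frac{1}{\frac{1}{3 + i \sqrt{129} - 12 i \sqrt{278}}} = 3 + i \sqrt{129} - 12 i \sqrt{278}$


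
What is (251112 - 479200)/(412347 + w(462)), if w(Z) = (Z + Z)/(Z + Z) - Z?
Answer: -114044/205943 ≈ -0.55376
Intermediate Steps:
w(Z) = 1 - Z (w(Z) = (2*Z)/((2*Z)) - Z = (2*Z)*(1/(2*Z)) - Z = 1 - Z)
(251112 - 479200)/(412347 + w(462)) = (251112 - 479200)/(412347 + (1 - 1*462)) = -228088/(412347 + (1 - 462)) = -228088/(412347 - 461) = -228088/411886 = -228088*1/411886 = -114044/205943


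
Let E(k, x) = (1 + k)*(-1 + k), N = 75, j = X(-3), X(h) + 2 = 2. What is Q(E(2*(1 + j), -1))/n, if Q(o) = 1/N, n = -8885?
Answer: -1/666375 ≈ -1.5007e-6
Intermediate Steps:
X(h) = 0 (X(h) = -2 + 2 = 0)
j = 0
Q(o) = 1/75
Q(E(2*(1 + j), -1))/n = (1/75)/(-8885) = (1/75)*(-1/8885) = -1/666375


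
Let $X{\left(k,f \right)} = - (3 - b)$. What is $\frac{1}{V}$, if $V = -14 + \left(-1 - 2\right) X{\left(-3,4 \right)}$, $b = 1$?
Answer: $- \frac{1}{8} \approx -0.125$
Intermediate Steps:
$X{\left(k,f \right)} = -2$ ($X{\left(k,f \right)} = - (3 - 1) = \left(-1\right) 2 = -2$)
$V = -8$ ($V = -14 + \left(-1 - 2\right) \left(-2\right) = -14 - -6 = -14 + 6 = -8$)
$\frac{1}{V} = \frac{1}{-8} = - \frac{1}{8}$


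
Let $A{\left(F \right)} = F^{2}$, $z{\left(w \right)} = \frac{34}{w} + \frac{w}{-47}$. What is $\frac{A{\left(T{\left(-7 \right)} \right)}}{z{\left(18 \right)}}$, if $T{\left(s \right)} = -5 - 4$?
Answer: $\frac{34263}{637} \approx 53.788$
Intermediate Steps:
$T{\left(s \right)} = -9$
$z{\left(w \right)} = \frac{34}{w} - \frac{w}{47}$ ($z{\left(w \right)} = \frac{34}{w} + w \left(- \frac{1}{47}\right) = \frac{34}{w} - \frac{w}{47}$)
$\frac{A{\left(T{\left(-7 \right)} \right)}}{z{\left(18 \right)}} = \frac{\left(-9\right)^{2}}{\frac{34}{18} - \frac{18}{47}} = \frac{81}{34 \cdot \frac{1}{18} - \frac{18}{47}} = \frac{81}{\frac{17}{9} - \frac{18}{47}} = \frac{81}{\frac{637}{423}} = 81 \cdot \frac{423}{637} = \frac{34263}{637}$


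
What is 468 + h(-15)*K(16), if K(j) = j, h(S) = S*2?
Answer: -12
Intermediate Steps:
h(S) = 2*S
468 + h(-15)*K(16) = 468 + (2*(-15))*16 = 468 - 30*16 = 468 - 480 = -12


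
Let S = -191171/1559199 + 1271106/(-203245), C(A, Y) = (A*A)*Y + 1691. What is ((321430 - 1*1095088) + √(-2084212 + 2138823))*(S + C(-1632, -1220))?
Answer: 265551707512312708601172024/105633133585 - 1029725179002786923684*√54611/316899400755 ≈ 2.5131e+15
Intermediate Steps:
C(A, Y) = 1691 + Y*A² (C(A, Y) = A²*Y + 1691 = Y*A² + 1691 = 1691 + Y*A²)
S = -2020761753989/316899400755 (S = -191171*1/1559199 + 1271106*(-1/203245) = -191171/1559199 - 1271106/203245 = -2020761753989/316899400755 ≈ -6.3767)
((321430 - 1*1095088) + √(-2084212 + 2138823))*(S + C(-1632, -1220)) = ((321430 - 1*1095088) + √(-2084212 + 2138823))*(-2020761753989/316899400755 + (1691 - 1220*(-1632)²)) = ((321430 - 1095088) + √54611)*(-2020761753989/316899400755 + (1691 - 1220*2663424)) = (-773658 + √54611)*(-2020761753989/316899400755 + (1691 - 3249377280)) = (-773658 + √54611)*(-2020761753989/316899400755 - 3249375589) = (-773658 + √54611)*(-1029725179002786923684/316899400755) = 265551707512312708601172024/105633133585 - 1029725179002786923684*√54611/316899400755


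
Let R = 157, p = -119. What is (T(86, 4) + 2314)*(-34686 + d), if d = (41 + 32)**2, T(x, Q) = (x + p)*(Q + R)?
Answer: 88041643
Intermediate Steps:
T(x, Q) = (-119 + x)*(157 + Q) (T(x, Q) = (x - 119)*(Q + 157) = (-119 + x)*(157 + Q))
d = 5329 (d = 73**2 = 5329)
(T(86, 4) + 2314)*(-34686 + d) = ((-18683 - 119*4 + 157*86 + 4*86) + 2314)*(-34686 + 5329) = ((-18683 - 476 + 13502 + 344) + 2314)*(-29357) = (-5313 + 2314)*(-29357) = -2999*(-29357) = 88041643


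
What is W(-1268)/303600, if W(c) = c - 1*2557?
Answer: -51/4048 ≈ -0.012599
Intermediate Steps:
W(c) = -2557 + c (W(c) = c - 2557 = -2557 + c)
W(-1268)/303600 = (-2557 - 1268)/303600 = -3825*1/303600 = -51/4048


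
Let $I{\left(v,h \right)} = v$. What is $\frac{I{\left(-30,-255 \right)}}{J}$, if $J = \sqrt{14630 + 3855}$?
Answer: $- \frac{6 \sqrt{18485}}{3697} \approx -0.22065$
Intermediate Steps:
$J = \sqrt{18485} \approx 135.96$
$\frac{I{\left(-30,-255 \right)}}{J} = - \frac{30}{\sqrt{18485}} = - 30 \frac{\sqrt{18485}}{18485} = - \frac{6 \sqrt{18485}}{3697}$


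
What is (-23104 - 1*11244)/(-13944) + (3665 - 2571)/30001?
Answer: 261432271/104583486 ≈ 2.4997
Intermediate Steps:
(-23104 - 1*11244)/(-13944) + (3665 - 2571)/30001 = (-23104 - 11244)*(-1/13944) + 1094*(1/30001) = -34348*(-1/13944) + 1094/30001 = 8587/3486 + 1094/30001 = 261432271/104583486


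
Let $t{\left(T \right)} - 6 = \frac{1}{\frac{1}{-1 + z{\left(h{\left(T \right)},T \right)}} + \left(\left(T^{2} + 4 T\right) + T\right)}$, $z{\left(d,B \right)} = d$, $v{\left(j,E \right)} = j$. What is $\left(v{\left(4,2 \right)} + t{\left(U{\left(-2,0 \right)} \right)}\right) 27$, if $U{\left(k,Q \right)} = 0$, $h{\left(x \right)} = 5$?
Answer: $378$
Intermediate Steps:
$t{\left(T \right)} = 6 + \frac{1}{\frac{1}{4} + T^{2} + 5 T}$ ($t{\left(T \right)} = 6 + \frac{1}{\frac{1}{-1 + 5} + \left(\left(T^{2} + 4 T\right) + T\right)} = 6 + \frac{1}{\frac{1}{4} + \left(T^{2} + 5 T\right)} = 6 + \frac{1}{\frac{1}{4} + T^{2} + 5 T}$)
$\left(v{\left(4,2 \right)} + t{\left(U{\left(-2,0 \right)} \right)}\right) 27 = \left(4 + \frac{2 \left(5 + 12 \cdot 0^{2} + 60 \cdot 0\right)}{1 + 4 \cdot 0^{2} + 20 \cdot 0}\right) 27 = \left(4 + \frac{2 \left(5 + 12 \cdot 0 + 0\right)}{1 + 4 \cdot 0 + 0}\right) 27 = \left(4 + \frac{2 \left(5 + 0 + 0\right)}{1 + 0 + 0}\right) 27 = \left(4 + 2 \cdot 1^{-1} \cdot 5\right) 27 = \left(4 + 2 \cdot 1 \cdot 5\right) 27 = \left(4 + 10\right) 27 = 14 \cdot 27 = 378$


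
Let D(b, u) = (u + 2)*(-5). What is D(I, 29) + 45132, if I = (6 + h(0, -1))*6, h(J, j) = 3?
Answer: 44977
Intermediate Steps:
I = 54 (I = (6 + 3)*6 = 9*6 = 54)
D(b, u) = -10 - 5*u (D(b, u) = (2 + u)*(-5) = -10 - 5*u)
D(I, 29) + 45132 = (-10 - 5*29) + 45132 = (-10 - 145) + 45132 = -155 + 45132 = 44977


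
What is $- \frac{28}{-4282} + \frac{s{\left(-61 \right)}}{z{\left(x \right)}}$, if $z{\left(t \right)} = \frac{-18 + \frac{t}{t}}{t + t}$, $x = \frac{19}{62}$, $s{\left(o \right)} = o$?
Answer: $\frac{2488797}{1128307} \approx 2.2058$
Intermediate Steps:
$x = \frac{19}{62}$ ($x = 19 \cdot \frac{1}{62} = \frac{19}{62} \approx 0.30645$)
$z{\left(t \right)} = - \frac{17}{2 t}$ ($z{\left(t \right)} = \frac{-18 + 1}{2 t} = - 17 \frac{1}{2 t} = - \frac{17}{2 t}$)
$- \frac{28}{-4282} + \frac{s{\left(-61 \right)}}{z{\left(x \right)}} = - \frac{28}{-4282} - \frac{61}{\left(- \frac{17}{2}\right) \frac{1}{\frac{19}{62}}} = \left(-28\right) \left(- \frac{1}{4282}\right) - \frac{61}{\left(- \frac{17}{2}\right) \frac{62}{19}} = \frac{14}{2141} - \frac{61}{- \frac{527}{19}} = \frac{14}{2141} - - \frac{1159}{527} = \frac{14}{2141} + \frac{1159}{527} = \frac{2488797}{1128307}$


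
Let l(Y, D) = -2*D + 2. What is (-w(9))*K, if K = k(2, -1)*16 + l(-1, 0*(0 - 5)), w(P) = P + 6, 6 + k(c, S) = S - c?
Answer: 2130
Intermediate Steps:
k(c, S) = -6 + S - c (k(c, S) = -6 + (S - c) = -6 + S - c)
l(Y, D) = 2 - 2*D
w(P) = 6 + P
K = -142 (K = (-6 - 1 - 1*2)*16 + (2 - 0*(0 - 5)) = (-6 - 1 - 2)*16 + (2 - 0*(-5)) = -9*16 + (2 - 2*0) = -144 + (2 + 0) = -144 + 2 = -142)
(-w(9))*K = -(6 + 9)*(-142) = -1*15*(-142) = -15*(-142) = 2130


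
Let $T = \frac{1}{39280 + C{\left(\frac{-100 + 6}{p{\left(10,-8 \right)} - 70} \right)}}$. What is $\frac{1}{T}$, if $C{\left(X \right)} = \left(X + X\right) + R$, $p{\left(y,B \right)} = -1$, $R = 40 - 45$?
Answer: $\frac{2788713}{71} \approx 39278.0$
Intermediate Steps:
$R = -5$
$C{\left(X \right)} = -5 + 2 X$ ($C{\left(X \right)} = \left(X + X\right) - 5 = 2 X - 5 = -5 + 2 X$)
$T = \frac{71}{2788713}$ ($T = \frac{1}{39280 - \left(5 - 2 \frac{-100 + 6}{-1 - 70}\right)} = \frac{1}{39280 - \left(5 - 2 \left(- \frac{94}{-71}\right)\right)} = \frac{1}{39280 - \left(5 - 2 \left(\left(-94\right) \left(- \frac{1}{71}\right)\right)\right)} = \frac{1}{39280 + \left(-5 + 2 \cdot \frac{94}{71}\right)} = \frac{1}{39280 + \left(-5 + \frac{188}{71}\right)} = \frac{1}{39280 - \frac{167}{71}} = \frac{1}{\frac{2788713}{71}} = \frac{71}{2788713} \approx 2.546 \cdot 10^{-5}$)
$\frac{1}{T} = \frac{1}{\frac{71}{2788713}} = \frac{2788713}{71}$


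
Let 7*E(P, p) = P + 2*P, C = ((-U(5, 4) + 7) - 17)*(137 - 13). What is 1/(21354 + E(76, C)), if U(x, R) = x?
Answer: 7/149706 ≈ 4.6758e-5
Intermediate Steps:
C = -1860 (C = ((-1*5 + 7) - 17)*(137 - 13) = ((-5 + 7) - 17)*124 = (2 - 17)*124 = -15*124 = -1860)
E(P, p) = 3*P/7 (E(P, p) = (P + 2*P)/7 = (3*P)/7 = 3*P/7)
1/(21354 + E(76, C)) = 1/(21354 + (3/7)*76) = 1/(21354 + 228/7) = 1/(149706/7) = 7/149706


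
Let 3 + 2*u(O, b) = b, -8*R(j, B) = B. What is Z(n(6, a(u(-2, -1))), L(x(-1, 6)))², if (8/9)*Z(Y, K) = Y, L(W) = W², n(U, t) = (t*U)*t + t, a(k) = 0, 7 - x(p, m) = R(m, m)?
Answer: 0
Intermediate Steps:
R(j, B) = -B/8
u(O, b) = -3/2 + b/2
x(p, m) = 7 + m/8 (x(p, m) = 7 - (-1)*m/8 = 7 + m/8)
n(U, t) = t + U*t² (n(U, t) = (U*t)*t + t = U*t² + t = t + U*t²)
Z(Y, K) = 9*Y/8
Z(n(6, a(u(-2, -1))), L(x(-1, 6)))² = (9*(0*(1 + 6*0))/8)² = (9*(0*(1 + 0))/8)² = (9*(0*1)/8)² = ((9/8)*0)² = 0² = 0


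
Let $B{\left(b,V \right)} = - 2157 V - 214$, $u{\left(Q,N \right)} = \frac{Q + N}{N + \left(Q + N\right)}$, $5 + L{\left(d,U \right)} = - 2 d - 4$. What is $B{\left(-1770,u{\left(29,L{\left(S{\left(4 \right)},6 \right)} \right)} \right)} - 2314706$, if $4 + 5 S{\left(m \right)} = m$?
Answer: $- \frac{25507260}{11} \approx -2.3188 \cdot 10^{6}$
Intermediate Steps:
$S{\left(m \right)} = - \frac{4}{5} + \frac{m}{5}$
$L{\left(d,U \right)} = -9 - 2 d$ ($L{\left(d,U \right)} = -5 - \left(4 + 2 d\right) = -9 - 2 d$)
$u{\left(Q,N \right)} = \frac{N + Q}{Q + 2 N}$ ($u{\left(Q,N \right)} = \frac{N + Q}{N + \left(N + Q\right)} = \frac{N + Q}{Q + 2 N}$)
$B{\left(b,V \right)} = -214 - 2157 V$ ($B{\left(b,V \right)} = - 2157 V - 214 = -214 - 2157 V$)
$B{\left(-1770,u{\left(29,L{\left(S{\left(4 \right)},6 \right)} \right)} \right)} - 2314706 = \left(-214 - 2157 \frac{\left(-9 - 2 \left(- \frac{4}{5} + \frac{1}{5} \cdot 4\right)\right) + 29}{29 + 2 \left(-9 - 2 \left(- \frac{4}{5} + \frac{1}{5} \cdot 4\right)\right)}\right) - 2314706 = \left(-214 - 2157 \frac{\left(-9 - 2 \left(- \frac{4}{5} + \frac{4}{5}\right)\right) + 29}{29 + 2 \left(-9 - 2 \left(- \frac{4}{5} + \frac{4}{5}\right)\right)}\right) - 2314706 = \left(-214 - 2157 \frac{\left(-9 - 0\right) + 29}{29 + 2 \left(-9 - 0\right)}\right) - 2314706 = \left(-214 - 2157 \frac{\left(-9 + 0\right) + 29}{29 + 2 \left(-9 + 0\right)}\right) - 2314706 = \left(-214 - 2157 \frac{-9 + 29}{29 + 2 \left(-9\right)}\right) - 2314706 = \left(-214 - 2157 \frac{1}{29 - 18} \cdot 20\right) - 2314706 = \left(-214 - 2157 \cdot \frac{1}{11} \cdot 20\right) - 2314706 = \left(-214 - \frac{43140}{11}\right) - 2314706 = - \frac{45494}{11} - 2314706 = - \frac{25507260}{11}$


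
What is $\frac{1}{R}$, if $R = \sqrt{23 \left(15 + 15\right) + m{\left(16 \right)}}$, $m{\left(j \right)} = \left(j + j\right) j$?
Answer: $\frac{\sqrt{1202}}{1202} \approx 0.028843$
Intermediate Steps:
$m{\left(j \right)} = 2 j^{2}$ ($m{\left(j \right)} = 2 j j = 2 j^{2}$)
$R = \sqrt{1202}$ ($R = \sqrt{23 \left(15 + 15\right) + 2 \cdot 16^{2}} = \sqrt{23 \cdot 30 + 2 \cdot 256} = \sqrt{690 + 512} = \sqrt{1202} \approx 34.67$)
$\frac{1}{R} = \frac{1}{\sqrt{1202}} = \frac{\sqrt{1202}}{1202}$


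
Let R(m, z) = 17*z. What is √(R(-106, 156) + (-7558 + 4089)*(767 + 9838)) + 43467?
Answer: 43467 + I*√36786093 ≈ 43467.0 + 6065.2*I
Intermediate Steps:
√(R(-106, 156) + (-7558 + 4089)*(767 + 9838)) + 43467 = √(17*156 + (-7558 + 4089)*(767 + 9838)) + 43467 = √(2652 - 3469*10605) + 43467 = √(2652 - 36788745) + 43467 = √(-36786093) + 43467 = I*√36786093 + 43467 = 43467 + I*√36786093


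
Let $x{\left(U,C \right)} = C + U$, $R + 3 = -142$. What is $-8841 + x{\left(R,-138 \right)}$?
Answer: $-9124$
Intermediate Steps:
$R = -145$ ($R = -3 - 142 = -145$)
$-8841 + x{\left(R,-138 \right)} = -8841 - 283 = -9124$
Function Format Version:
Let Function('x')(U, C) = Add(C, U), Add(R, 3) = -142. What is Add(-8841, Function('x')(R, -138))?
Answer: -9124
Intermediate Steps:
R = -145 (R = Add(-3, -142) = -145)
Add(-8841, Function('x')(R, -138)) = Add(-8841, Add(-138, -145)) = Add(-8841, -283) = -9124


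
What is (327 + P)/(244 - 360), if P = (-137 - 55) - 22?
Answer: -113/116 ≈ -0.97414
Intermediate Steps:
P = -214 (P = -192 - 22 = -214)
(327 + P)/(244 - 360) = (327 - 214)/(244 - 360) = 113/(-116) = 113*(-1/116) = -113/116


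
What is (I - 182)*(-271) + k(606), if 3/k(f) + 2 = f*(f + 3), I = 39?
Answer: 14301872159/369052 ≈ 38753.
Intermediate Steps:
k(f) = 3/(-2 + f*(3 + f)) (k(f) = 3/(-2 + f*(f + 3)) = 3/(-2 + f*(3 + f)))
(I - 182)*(-271) + k(606) = (39 - 182)*(-271) + 3/(-2 + 606² + 3*606) = -143*(-271) + 3/(-2 + 367236 + 1818) = 38753 + 3/369052 = 14301872159/369052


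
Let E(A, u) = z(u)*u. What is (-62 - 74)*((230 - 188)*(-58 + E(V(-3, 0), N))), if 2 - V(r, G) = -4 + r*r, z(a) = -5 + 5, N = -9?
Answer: 331296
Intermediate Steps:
z(a) = 0
V(r, G) = 6 - r² (V(r, G) = 2 - (-4 + r*r) = 2 - (-4 + r²) = 2 + (4 - r²) = 6 - r²)
E(A, u) = 0 (E(A, u) = 0*u = 0)
(-62 - 74)*((230 - 188)*(-58 + E(V(-3, 0), N))) = (-62 - 74)*((230 - 188)*(-58 + 0)) = -5712*(-58) = -136*(-2436) = 331296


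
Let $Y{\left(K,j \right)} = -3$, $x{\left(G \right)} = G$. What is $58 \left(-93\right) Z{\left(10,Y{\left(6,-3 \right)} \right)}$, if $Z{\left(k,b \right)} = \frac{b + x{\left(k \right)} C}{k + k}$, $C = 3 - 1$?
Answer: $- \frac{45849}{10} \approx -4584.9$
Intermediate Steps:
$C = 2$
$Z{\left(k,b \right)} = \frac{b + 2 k}{2 k}$ ($Z{\left(k,b \right)} = \frac{b + k 2}{k + k} = \frac{b + 2 k}{2 k}$)
$58 \left(-93\right) Z{\left(10,Y{\left(6,-3 \right)} \right)} = 58 \left(-93\right) \frac{10 + \frac{1}{2} \left(-3\right)}{10} = - 5394 \frac{10 - \frac{3}{2}}{10} = - 5394 \cdot \frac{1}{10} \cdot \frac{17}{2} = \left(-5394\right) \frac{17}{20} = - \frac{45849}{10}$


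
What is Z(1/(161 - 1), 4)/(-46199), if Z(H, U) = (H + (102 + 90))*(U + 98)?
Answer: -1566771/3695920 ≈ -0.42392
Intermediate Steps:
Z(H, U) = (98 + U)*(192 + H) (Z(H, U) = (H + 192)*(98 + U) = (192 + H)*(98 + U) = (98 + U)*(192 + H))
Z(1/(161 - 1), 4)/(-46199) = (18816 + 98/(161 - 1) + 192*4 + 4/(161 - 1))/(-46199) = (18816 + 98/160 + 768 + 4/160)*(-1/46199) = (18816 + 98*(1/160) + 768 + (1/160)*4)*(-1/46199) = (18816 + 49/80 + 768 + 1/40)*(-1/46199) = (1566771/80)*(-1/46199) = -1566771/3695920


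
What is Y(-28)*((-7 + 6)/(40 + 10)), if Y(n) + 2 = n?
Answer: ⅗ ≈ 0.60000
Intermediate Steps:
Y(n) = -2 + n
Y(-28)*((-7 + 6)/(40 + 10)) = (-2 - 28)*((-7 + 6)/(40 + 10)) = -(-30)/50 = -30*(-1/50) = ⅗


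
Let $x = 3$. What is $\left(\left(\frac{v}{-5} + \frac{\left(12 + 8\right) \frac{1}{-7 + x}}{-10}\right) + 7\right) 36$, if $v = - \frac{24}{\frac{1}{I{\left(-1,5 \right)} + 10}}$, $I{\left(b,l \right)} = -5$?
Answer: $1134$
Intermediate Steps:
$v = -120$ ($v = - \frac{24}{\frac{1}{-5 + 10}} = - \frac{24}{\frac{1}{5}} = - 24 \frac{1}{\frac{1}{5}} = \left(-24\right) 5 = -120$)
$\left(\left(\frac{v}{-5} + \frac{\left(12 + 8\right) \frac{1}{-7 + x}}{-10}\right) + 7\right) 36 = \left(\left(- \frac{120}{-5} + \frac{\left(12 + 8\right) \frac{1}{-7 + 3}}{-10}\right) + 7\right) 36 = \left(\left(\left(-120\right) \left(- \frac{1}{5}\right) + \frac{20}{-4} \left(- \frac{1}{10}\right)\right) + 7\right) 36 = \left(\left(24 + 20 \left(- \frac{1}{4}\right) \left(- \frac{1}{10}\right)\right) + 7\right) 36 = \left(\left(24 - - \frac{1}{2}\right) + 7\right) 36 = \left(\left(24 + \frac{1}{2}\right) + 7\right) 36 = \left(\frac{49}{2} + 7\right) 36 = \frac{63}{2} \cdot 36 = 1134$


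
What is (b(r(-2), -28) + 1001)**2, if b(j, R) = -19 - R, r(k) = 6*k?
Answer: 1020100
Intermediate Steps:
(b(r(-2), -28) + 1001)**2 = ((-19 - 1*(-28)) + 1001)**2 = ((-19 + 28) + 1001)**2 = (9 + 1001)**2 = 1010**2 = 1020100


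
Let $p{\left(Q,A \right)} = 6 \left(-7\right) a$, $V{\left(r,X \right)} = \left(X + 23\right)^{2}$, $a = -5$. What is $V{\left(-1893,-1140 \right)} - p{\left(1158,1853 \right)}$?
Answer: $1247479$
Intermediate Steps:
$V{\left(r,X \right)} = \left(23 + X\right)^{2}$
$p{\left(Q,A \right)} = 210$ ($p{\left(Q,A \right)} = 6 \left(-7\right) \left(-5\right) = \left(-42\right) \left(-5\right) = 210$)
$V{\left(-1893,-1140 \right)} - p{\left(1158,1853 \right)} = \left(23 - 1140\right)^{2} - 210 = \left(-1117\right)^{2} - 210 = 1247689 - 210 = 1247479$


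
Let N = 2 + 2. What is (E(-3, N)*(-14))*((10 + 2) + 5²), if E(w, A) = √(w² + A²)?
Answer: -2590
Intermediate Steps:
N = 4
E(w, A) = √(A² + w²)
(E(-3, N)*(-14))*((10 + 2) + 5²) = (√(4² + (-3)²)*(-14))*((10 + 2) + 5²) = (√(16 + 9)*(-14))*(12 + 25) = (√25*(-14))*37 = (5*(-14))*37 = -70*37 = -2590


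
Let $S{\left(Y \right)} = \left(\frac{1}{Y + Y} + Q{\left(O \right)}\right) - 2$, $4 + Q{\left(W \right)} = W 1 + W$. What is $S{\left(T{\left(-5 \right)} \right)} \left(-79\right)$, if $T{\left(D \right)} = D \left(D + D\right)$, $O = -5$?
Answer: $\frac{126321}{100} \approx 1263.2$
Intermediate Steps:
$Q{\left(W \right)} = -4 + 2 W$ ($Q{\left(W \right)} = -4 + \left(W 1 + W\right) = -4 + \left(W + W\right) = -4 + 2 W$)
$T{\left(D \right)} = 2 D^{2}$ ($T{\left(D \right)} = D 2 D = 2 D^{2}$)
$S{\left(Y \right)} = -16 + \frac{1}{2 Y}$ ($S{\left(Y \right)} = \left(\frac{1}{Y + Y} + \left(-4 + 2 \left(-5\right)\right)\right) - 2 = \left(\frac{1}{2 Y} - 14\right) - 2 = \left(-14 + \frac{1}{2 Y}\right) - 2 = -16 + \frac{1}{2 Y}$)
$S{\left(T{\left(-5 \right)} \right)} \left(-79\right) = \left(-16 + \frac{1}{2 \cdot 2 \left(-5\right)^{2}}\right) \left(-79\right) = \left(-16 + \frac{1}{2 \cdot 2 \cdot 25}\right) \left(-79\right) = \left(-16 + \frac{1}{2 \cdot 50}\right) \left(-79\right) = \left(-16 + \frac{1}{2} \cdot \frac{1}{50}\right) \left(-79\right) = \left(-16 + \frac{1}{100}\right) \left(-79\right) = \left(- \frac{1599}{100}\right) \left(-79\right) = \frac{126321}{100}$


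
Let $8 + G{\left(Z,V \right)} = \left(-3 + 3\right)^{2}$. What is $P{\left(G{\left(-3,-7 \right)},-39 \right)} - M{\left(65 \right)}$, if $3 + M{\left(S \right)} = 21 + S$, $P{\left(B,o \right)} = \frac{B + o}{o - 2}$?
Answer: $- \frac{3356}{41} \approx -81.854$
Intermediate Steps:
$G{\left(Z,V \right)} = -8$ ($G{\left(Z,V \right)} = -8 + \left(-3 + 3\right)^{2} = -8 + 0^{2} = -8 + 0 = -8$)
$P{\left(B,o \right)} = \frac{B + o}{-2 + o}$
$M{\left(S \right)} = 18 + S$ ($M{\left(S \right)} = -3 + \left(21 + S\right) = 18 + S$)
$P{\left(G{\left(-3,-7 \right)},-39 \right)} - M{\left(65 \right)} = \frac{-8 - 39}{-2 - 39} - \left(18 + 65\right) = \frac{1}{-41} \left(-47\right) - 83 = \left(- \frac{1}{41}\right) \left(-47\right) - 83 = \frac{47}{41} - 83 = - \frac{3356}{41}$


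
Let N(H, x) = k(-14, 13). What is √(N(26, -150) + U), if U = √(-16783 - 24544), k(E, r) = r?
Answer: √(13 + 17*I*√143) ≈ 10.409 + 9.7649*I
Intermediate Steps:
N(H, x) = 13
U = 17*I*√143 (U = √(-41327) = 17*I*√143 ≈ 203.29*I)
√(N(26, -150) + U) = √(13 + 17*I*√143)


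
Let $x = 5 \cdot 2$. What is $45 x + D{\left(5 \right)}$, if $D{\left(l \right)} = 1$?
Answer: $451$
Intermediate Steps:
$x = 10$
$45 x + D{\left(5 \right)} = 45 \cdot 10 + 1 = 450 + 1 = 451$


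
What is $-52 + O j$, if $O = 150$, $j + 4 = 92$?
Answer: $13148$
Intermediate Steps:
$j = 88$ ($j = -4 + 92 = 88$)
$-52 + O j = -52 + 150 \cdot 88 = -52 + 13200 = 13148$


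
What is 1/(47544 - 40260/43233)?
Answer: 14411/685143164 ≈ 2.1034e-5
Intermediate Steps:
1/(47544 - 40260/43233) = 1/(47544 - 40260*1/43233) = 1/(47544 - 13420/14411) = 1/(685143164/14411) = 14411/685143164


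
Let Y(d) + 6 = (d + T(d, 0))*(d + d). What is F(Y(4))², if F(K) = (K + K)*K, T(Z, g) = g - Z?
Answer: 5184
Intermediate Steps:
Y(d) = -6 (Y(d) = -6 + (d + (0 - d))*(d + d) = -6 + (d - d)*(2*d) = -6 + 0*(2*d) = -6 + 0 = -6)
F(K) = 2*K² (F(K) = (2*K)*K = 2*K²)
F(Y(4))² = (2*(-6)²)² = (2*36)² = 72² = 5184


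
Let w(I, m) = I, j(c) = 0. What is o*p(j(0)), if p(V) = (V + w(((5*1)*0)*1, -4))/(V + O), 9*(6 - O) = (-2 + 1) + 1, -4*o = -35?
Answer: 0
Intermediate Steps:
o = 35/4 (o = -1/4*(-35) = 35/4 ≈ 8.7500)
O = 6 (O = 6 - ((-2 + 1) + 1)/9 = 6 - (-1 + 1)/9 = 6 - 1/9*0 = 6 + 0 = 6)
p(V) = V/(6 + V) (p(V) = (V + ((5*1)*0)*1)/(V + 6) = (V + (5*0)*1)/(6 + V) = (V + 0*1)/(6 + V) = (V + 0)/(6 + V) = V/(6 + V))
o*p(j(0)) = 35*(0/(6 + 0))/4 = 35*(0/6)/4 = 35*(0*(1/6))/4 = (35/4)*0 = 0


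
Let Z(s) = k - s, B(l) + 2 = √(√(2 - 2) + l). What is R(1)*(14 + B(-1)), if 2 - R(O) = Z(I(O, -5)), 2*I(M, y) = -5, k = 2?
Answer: -30 - 5*I/2 ≈ -30.0 - 2.5*I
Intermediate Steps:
I(M, y) = -5/2 (I(M, y) = (½)*(-5) = -5/2)
B(l) = -2 + √l (B(l) = -2 + √(√(2 - 2) + l) = -2 + √(√0 + l) = -2 + √(0 + l) = -2 + √l)
Z(s) = 2 - s
R(O) = -5/2 (R(O) = 2 - (2 - 1*(-5/2)) = 2 - (2 + 5/2) = 2 - 1*9/2 = 2 - 9/2 = -5/2)
R(1)*(14 + B(-1)) = -5*(14 + (-2 + √(-1)))/2 = -5*(14 + (-2 + I))/2 = -5*(12 + I)/2 = -30 - 5*I/2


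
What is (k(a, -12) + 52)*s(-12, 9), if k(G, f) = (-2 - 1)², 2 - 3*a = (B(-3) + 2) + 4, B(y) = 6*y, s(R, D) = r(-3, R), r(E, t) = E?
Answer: -183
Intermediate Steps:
s(R, D) = -3
a = 14/3 (a = ⅔ - ((6*(-3) + 2) + 4)/3 = ⅔ - ((-18 + 2) + 4)/3 = ⅔ - (-16 + 4)/3 = ⅔ - ⅓*(-12) = ⅔ + 4 = 14/3 ≈ 4.6667)
k(G, f) = 9 (k(G, f) = (-3)² = 9)
(k(a, -12) + 52)*s(-12, 9) = (9 + 52)*(-3) = 61*(-3) = -183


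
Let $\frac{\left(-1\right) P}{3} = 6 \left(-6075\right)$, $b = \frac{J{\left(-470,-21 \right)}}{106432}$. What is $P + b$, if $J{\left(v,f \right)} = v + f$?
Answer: $\frac{11638338709}{106432} \approx 1.0935 \cdot 10^{5}$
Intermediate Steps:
$J{\left(v,f \right)} = f + v$
$b = - \frac{491}{106432}$ ($b = \frac{-21 - 470}{106432} = \left(-491\right) \frac{1}{106432} = - \frac{491}{106432} \approx -0.0046133$)
$P = 109350$ ($P = - 3 \cdot 6 \left(-6075\right) = \left(-3\right) \left(-36450\right) = 109350$)
$P + b = 109350 - \frac{491}{106432} = \frac{11638338709}{106432}$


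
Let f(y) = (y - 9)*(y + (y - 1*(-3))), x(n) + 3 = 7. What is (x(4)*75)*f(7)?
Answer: -10200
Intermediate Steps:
x(n) = 4 (x(n) = -3 + 7 = 4)
f(y) = (-9 + y)*(3 + 2*y) (f(y) = (-9 + y)*(y + (y + 3)) = (-9 + y)*(y + (3 + y)) = (-9 + y)*(3 + 2*y))
(x(4)*75)*f(7) = (4*75)*(-27 - 15*7 + 2*7²) = 300*(-27 - 105 + 2*49) = 300*(-27 - 105 + 98) = 300*(-34) = -10200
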